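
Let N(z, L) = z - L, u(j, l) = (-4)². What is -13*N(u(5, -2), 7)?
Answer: -117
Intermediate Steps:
u(j, l) = 16
-13*N(u(5, -2), 7) = -13*(16 - 1*7) = -13*(16 - 7) = -13*9 = -117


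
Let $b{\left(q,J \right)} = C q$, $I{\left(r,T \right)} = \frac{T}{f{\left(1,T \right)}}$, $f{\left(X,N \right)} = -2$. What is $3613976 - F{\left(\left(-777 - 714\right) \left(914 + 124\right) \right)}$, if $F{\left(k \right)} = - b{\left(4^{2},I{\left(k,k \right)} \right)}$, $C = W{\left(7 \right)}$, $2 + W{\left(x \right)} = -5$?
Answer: $3613864$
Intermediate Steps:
$W{\left(x \right)} = -7$ ($W{\left(x \right)} = -2 - 5 = -7$)
$C = -7$
$I{\left(r,T \right)} = - \frac{T}{2}$ ($I{\left(r,T \right)} = \frac{T}{-2} = T \left(- \frac{1}{2}\right) = - \frac{T}{2}$)
$b{\left(q,J \right)} = - 7 q$
$F{\left(k \right)} = 112$ ($F{\left(k \right)} = - \left(-7\right) 4^{2} = - \left(-7\right) 16 = \left(-1\right) \left(-112\right) = 112$)
$3613976 - F{\left(\left(-777 - 714\right) \left(914 + 124\right) \right)} = 3613976 - 112 = 3613864$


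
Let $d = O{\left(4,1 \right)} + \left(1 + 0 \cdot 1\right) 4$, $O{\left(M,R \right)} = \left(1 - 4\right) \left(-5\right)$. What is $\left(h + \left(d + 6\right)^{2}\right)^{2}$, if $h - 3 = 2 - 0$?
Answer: $396900$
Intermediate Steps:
$O{\left(M,R \right)} = 15$ ($O{\left(M,R \right)} = \left(-3\right) \left(-5\right) = 15$)
$h = 5$ ($h = 3 + \left(2 - 0\right) = 3 + \left(2 + 0\right) = 3 + 2 = 5$)
$d = 19$ ($d = 15 + \left(1 + 0 \cdot 1\right) 4 = 15 + \left(1 + 0\right) 4 = 15 + 1 \cdot 4 = 15 + 4 = 19$)
$\left(h + \left(d + 6\right)^{2}\right)^{2} = \left(5 + \left(19 + 6\right)^{2}\right)^{2} = \left(5 + 25^{2}\right)^{2} = \left(5 + 625\right)^{2} = 630^{2} = 396900$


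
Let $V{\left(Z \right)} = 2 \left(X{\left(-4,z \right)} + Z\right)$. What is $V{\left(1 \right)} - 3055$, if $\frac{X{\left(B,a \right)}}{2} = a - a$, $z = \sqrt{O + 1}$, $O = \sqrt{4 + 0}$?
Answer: $-3053$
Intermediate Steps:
$O = 2$ ($O = \sqrt{4} = 2$)
$z = \sqrt{3}$ ($z = \sqrt{2 + 1} = \sqrt{3} \approx 1.732$)
$X{\left(B,a \right)} = 0$ ($X{\left(B,a \right)} = 2 \left(a - a\right) = 2 \cdot 0 = 0$)
$V{\left(Z \right)} = 2 Z$ ($V{\left(Z \right)} = 2 \left(0 + Z\right) = 2 Z$)
$V{\left(1 \right)} - 3055 = 2 \cdot 1 - 3055 = 2 - 3055 = -3053$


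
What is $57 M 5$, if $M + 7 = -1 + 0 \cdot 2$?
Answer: $-2280$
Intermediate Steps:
$M = -8$ ($M = -7 + \left(-1 + 0 \cdot 2\right) = -7 + \left(-1 + 0\right) = -7 - 1 = -8$)
$57 M 5 = 57 \left(\left(-8\right) 5\right) = 57 \left(-40\right) = -2280$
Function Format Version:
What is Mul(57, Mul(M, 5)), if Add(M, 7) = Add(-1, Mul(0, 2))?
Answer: -2280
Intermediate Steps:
M = -8 (M = Add(-7, Add(-1, Mul(0, 2))) = Add(-7, Add(-1, 0)) = Add(-7, -1) = -8)
Mul(57, Mul(M, 5)) = Mul(57, Mul(-8, 5)) = Mul(57, -40) = -2280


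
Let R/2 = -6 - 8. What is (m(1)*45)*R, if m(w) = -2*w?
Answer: 2520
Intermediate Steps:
R = -28 (R = 2*(-6 - 8) = 2*(-14) = -28)
(m(1)*45)*R = (-2*1*45)*(-28) = -2*45*(-28) = -90*(-28) = 2520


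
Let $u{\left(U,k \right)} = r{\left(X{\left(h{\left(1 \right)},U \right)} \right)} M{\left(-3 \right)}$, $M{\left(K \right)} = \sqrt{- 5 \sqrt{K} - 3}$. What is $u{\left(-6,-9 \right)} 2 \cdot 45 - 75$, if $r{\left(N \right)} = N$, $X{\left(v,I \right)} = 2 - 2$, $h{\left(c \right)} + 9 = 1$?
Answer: $-75$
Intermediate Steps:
$h{\left(c \right)} = -8$ ($h{\left(c \right)} = -9 + 1 = -8$)
$X{\left(v,I \right)} = 0$ ($X{\left(v,I \right)} = 2 - 2 = 0$)
$M{\left(K \right)} = \sqrt{-3 - 5 \sqrt{K}}$
$u{\left(U,k \right)} = 0$ ($u{\left(U,k \right)} = 0 \sqrt{-3 - 5 \sqrt{-3}} = 0 \sqrt{-3 - 5 i \sqrt{3}} = 0$)
$u{\left(-6,-9 \right)} 2 \cdot 45 - 75 = 0 \cdot 2 \cdot 45 - 75 = 0 \cdot 90 - 75 = 0 - 75 = -75$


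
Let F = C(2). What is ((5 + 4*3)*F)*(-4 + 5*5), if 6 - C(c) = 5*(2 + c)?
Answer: -4998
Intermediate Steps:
C(c) = -4 - 5*c (C(c) = 6 - 5*(2 + c) = 6 - (10 + 5*c) = 6 + (-10 - 5*c) = -4 - 5*c)
F = -14 (F = -4 - 5*2 = -4 - 10 = -14)
((5 + 4*3)*F)*(-4 + 5*5) = ((5 + 4*3)*(-14))*(-4 + 5*5) = ((5 + 12)*(-14))*(-4 + 25) = (17*(-14))*21 = -238*21 = -4998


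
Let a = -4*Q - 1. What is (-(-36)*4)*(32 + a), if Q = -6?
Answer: 7920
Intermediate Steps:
a = 23 (a = -4*(-6) - 1 = 24 - 1 = 23)
(-(-36)*4)*(32 + a) = (-(-36)*4)*(32 + 23) = -9*(-16)*55 = 144*55 = 7920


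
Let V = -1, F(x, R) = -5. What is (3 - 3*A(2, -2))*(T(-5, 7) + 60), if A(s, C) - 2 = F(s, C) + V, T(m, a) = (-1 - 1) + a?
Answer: 975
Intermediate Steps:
T(m, a) = -2 + a
A(s, C) = -4 (A(s, C) = 2 + (-5 - 1) = 2 - 6 = -4)
(3 - 3*A(2, -2))*(T(-5, 7) + 60) = (3 - 3*(-4))*((-2 + 7) + 60) = (3 + 12)*(5 + 60) = 15*65 = 975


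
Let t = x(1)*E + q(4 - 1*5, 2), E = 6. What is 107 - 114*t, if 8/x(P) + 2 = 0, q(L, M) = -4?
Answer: 3299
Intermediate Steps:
x(P) = -4 (x(P) = 8/(-2 + 0) = 8/(-2) = 8*(-½) = -4)
t = -28 (t = -4*6 - 4 = -24 - 4 = -28)
107 - 114*t = 107 - 114*(-28) = 107 + 3192 = 3299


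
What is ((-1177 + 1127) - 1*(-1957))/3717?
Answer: 1907/3717 ≈ 0.51305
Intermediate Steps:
((-1177 + 1127) - 1*(-1957))/3717 = (-50 + 1957)*(1/3717) = 1907*(1/3717) = 1907/3717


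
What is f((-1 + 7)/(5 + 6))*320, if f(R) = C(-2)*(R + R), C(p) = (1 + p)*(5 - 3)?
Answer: -7680/11 ≈ -698.18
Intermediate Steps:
C(p) = 2 + 2*p (C(p) = (1 + p)*2 = 2 + 2*p)
f(R) = -4*R (f(R) = (2 + 2*(-2))*(R + R) = (2 - 4)*(2*R) = -4*R)
f((-1 + 7)/(5 + 6))*320 = -4*(-1 + 7)/(5 + 6)*320 = -24/11*320 = -7680/11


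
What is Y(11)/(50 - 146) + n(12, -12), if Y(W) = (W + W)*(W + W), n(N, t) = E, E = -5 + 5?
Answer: -121/24 ≈ -5.0417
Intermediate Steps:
E = 0
n(N, t) = 0
Y(W) = 4*W² (Y(W) = (2*W)*(2*W) = 4*W²)
Y(11)/(50 - 146) + n(12, -12) = (4*11²)/(50 - 146) + 0 = (4*121)/(-96) + 0 = -1/96*484 + 0 = -121/24 + 0 = -121/24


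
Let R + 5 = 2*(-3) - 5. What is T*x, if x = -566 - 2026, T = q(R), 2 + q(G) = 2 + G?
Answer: 41472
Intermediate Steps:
R = -16 (R = -5 + (2*(-3) - 5) = -5 + (-6 - 5) = -5 - 11 = -16)
q(G) = G (q(G) = -2 + (2 + G) = G)
T = -16
x = -2592
T*x = -16*(-2592) = 41472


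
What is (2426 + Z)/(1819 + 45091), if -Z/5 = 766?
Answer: -702/23455 ≈ -0.029930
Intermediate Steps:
Z = -3830 (Z = -5*766 = -3830)
(2426 + Z)/(1819 + 45091) = (2426 - 3830)/(1819 + 45091) = -1404/46910 = -1404*1/46910 = -702/23455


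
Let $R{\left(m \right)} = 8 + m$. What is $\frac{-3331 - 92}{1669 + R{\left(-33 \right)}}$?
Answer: $- \frac{1141}{548} \approx -2.0821$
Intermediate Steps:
$\frac{-3331 - 92}{1669 + R{\left(-33 \right)}} = \frac{-3331 - 92}{1669 + \left(8 - 33\right)} = - \frac{3423}{1669 - 25} = - \frac{3423}{1644} = \left(-3423\right) \frac{1}{1644} = - \frac{1141}{548}$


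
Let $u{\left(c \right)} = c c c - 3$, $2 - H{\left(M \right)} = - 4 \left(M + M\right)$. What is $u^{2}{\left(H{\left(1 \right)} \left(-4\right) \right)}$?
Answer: $4096384009$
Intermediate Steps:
$H{\left(M \right)} = 2 + 8 M$ ($H{\left(M \right)} = 2 - - 4 \left(M + M\right) = 2 - - 4 \cdot 2 M = 2 - - 8 M = 2 + 8 M$)
$u{\left(c \right)} = -3 + c^{3}$ ($u{\left(c \right)} = c c^{2} - 3 = c^{3} - 3 = -3 + c^{3}$)
$u^{2}{\left(H{\left(1 \right)} \left(-4\right) \right)} = \left(-3 + \left(\left(2 + 8 \cdot 1\right) \left(-4\right)\right)^{3}\right)^{2} = \left(-3 + \left(\left(2 + 8\right) \left(-4\right)\right)^{3}\right)^{2} = \left(-3 + \left(10 \left(-4\right)\right)^{3}\right)^{2} = \left(-3 + \left(-40\right)^{3}\right)^{2} = \left(-3 - 64000\right)^{2} = \left(-64003\right)^{2} = 4096384009$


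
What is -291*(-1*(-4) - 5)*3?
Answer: 873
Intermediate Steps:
-291*(-1*(-4) - 5)*3 = -291*(4 - 5)*3 = -(-291)*3 = -291*(-3) = 873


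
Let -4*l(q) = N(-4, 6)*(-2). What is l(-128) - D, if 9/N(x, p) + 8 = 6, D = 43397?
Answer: -173597/4 ≈ -43399.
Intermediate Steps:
N(x, p) = -9/2 (N(x, p) = 9/(-8 + 6) = 9/(-2) = 9*(-½) = -9/2)
l(q) = -9/4 (l(q) = -(-9)*(-2)/8 = -¼*9 = -9/4)
l(-128) - D = -9/4 - 1*43397 = -9/4 - 43397 = -173597/4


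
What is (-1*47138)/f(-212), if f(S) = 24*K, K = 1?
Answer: -23569/12 ≈ -1964.1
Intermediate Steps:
f(S) = 24 (f(S) = 24*1 = 24)
(-1*47138)/f(-212) = -1*47138/24 = -47138*1/24 = -23569/12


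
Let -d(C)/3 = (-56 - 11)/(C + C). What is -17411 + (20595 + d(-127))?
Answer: 808535/254 ≈ 3183.2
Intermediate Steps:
d(C) = 201/(2*C) (d(C) = -3*(-56 - 11)/(C + C) = -(-201)/(2*C) = 201/(2*C))
-17411 + (20595 + d(-127)) = -17411 + (20595 + (201/2)/(-127)) = -17411 + (20595 + (201/2)*(-1/127)) = -17411 + (20595 - 201/254) = -17411 + 5230929/254 = 808535/254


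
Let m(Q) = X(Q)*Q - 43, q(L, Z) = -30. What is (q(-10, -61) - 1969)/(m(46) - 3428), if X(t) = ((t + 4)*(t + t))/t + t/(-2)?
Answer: -1999/71 ≈ -28.155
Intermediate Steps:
X(t) = 8 + 3*t/2 (X(t) = ((4 + t)*(2*t))/t + t*(-½) = (2*t*(4 + t))/t - t/2 = (8 + 2*t) - t/2 = 8 + 3*t/2)
m(Q) = -43 + Q*(8 + 3*Q/2) (m(Q) = (8 + 3*Q/2)*Q - 43 = Q*(8 + 3*Q/2) - 43 = -43 + Q*(8 + 3*Q/2))
(q(-10, -61) - 1969)/(m(46) - 3428) = (-30 - 1969)/((-43 + (½)*46*(16 + 3*46)) - 3428) = -1999/((-43 + (½)*46*(16 + 138)) - 3428) = -1999/((-43 + (½)*46*154) - 3428) = -1999/((-43 + 3542) - 3428) = -1999/(3499 - 3428) = -1999/71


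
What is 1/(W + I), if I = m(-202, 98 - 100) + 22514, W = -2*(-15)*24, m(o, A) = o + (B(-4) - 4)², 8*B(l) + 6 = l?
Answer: 16/368953 ≈ 4.3366e-5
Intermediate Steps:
B(l) = -¾ + l/8
m(o, A) = 441/16 + o (m(o, A) = o + ((-¾ + (⅛)*(-4)) - 4)² = o + ((-¾ - ½) - 4)² = o + (-5/4 - 4)² = o + (-21/4)² = o + 441/16 = 441/16 + o)
W = 720 (W = 30*24 = 720)
I = 357433/16 (I = (441/16 - 202) + 22514 = -2791/16 + 22514 = 357433/16 ≈ 22340.)
1/(W + I) = 1/(720 + 357433/16) = 1/(368953/16) = 16/368953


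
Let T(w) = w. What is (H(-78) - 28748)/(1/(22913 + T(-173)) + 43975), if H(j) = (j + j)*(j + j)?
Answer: -100328880/999991501 ≈ -0.10033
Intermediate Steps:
H(j) = 4*j² (H(j) = (2*j)*(2*j) = 4*j²)
(H(-78) - 28748)/(1/(22913 + T(-173)) + 43975) = (4*(-78)² - 28748)/(1/(22913 - 173) + 43975) = (4*6084 - 28748)/(1/22740 + 43975) = (24336 - 28748)/(1/22740 + 43975) = -4412/999991501/22740 = -4412*22740/999991501 = -100328880/999991501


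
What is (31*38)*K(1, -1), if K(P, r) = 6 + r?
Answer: 5890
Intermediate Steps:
(31*38)*K(1, -1) = (31*38)*(6 - 1) = 1178*5 = 5890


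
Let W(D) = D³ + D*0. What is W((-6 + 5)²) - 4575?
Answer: -4574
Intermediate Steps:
W(D) = D³ (W(D) = D³ + 0 = D³)
W((-6 + 5)²) - 4575 = ((-6 + 5)²)³ - 4575 = ((-1)²)³ - 4575 = 1³ - 4575 = 1 - 4575 = -4574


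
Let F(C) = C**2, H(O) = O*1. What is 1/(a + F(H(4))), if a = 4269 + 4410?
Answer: 1/8695 ≈ 0.00011501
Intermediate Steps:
H(O) = O
a = 8679
1/(a + F(H(4))) = 1/(8679 + 4**2) = 1/(8679 + 16) = 1/8695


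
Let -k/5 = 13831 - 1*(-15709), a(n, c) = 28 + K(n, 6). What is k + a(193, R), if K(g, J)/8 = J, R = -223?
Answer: -147624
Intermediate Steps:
K(g, J) = 8*J
a(n, c) = 76 (a(n, c) = 28 + 8*6 = 28 + 48 = 76)
k = -147700 (k = -5*(13831 - 1*(-15709)) = -5*(13831 + 15709) = -5*29540 = -147700)
k + a(193, R) = -147700 + 76 = -147624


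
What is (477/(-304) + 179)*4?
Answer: 53939/76 ≈ 709.72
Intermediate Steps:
(477/(-304) + 179)*4 = (477*(-1/304) + 179)*4 = (-477/304 + 179)*4 = (53939/304)*4 = 53939/76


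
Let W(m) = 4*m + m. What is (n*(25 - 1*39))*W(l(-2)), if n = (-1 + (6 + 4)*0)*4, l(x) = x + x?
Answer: -1120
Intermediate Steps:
l(x) = 2*x
W(m) = 5*m
n = -4 (n = (-1 + 10*0)*4 = (-1 + 0)*4 = -1*4 = -4)
(n*(25 - 1*39))*W(l(-2)) = (-4*(25 - 1*39))*(5*(2*(-2))) = (-4*(25 - 39))*(5*(-4)) = -4*(-14)*(-20) = 56*(-20) = -1120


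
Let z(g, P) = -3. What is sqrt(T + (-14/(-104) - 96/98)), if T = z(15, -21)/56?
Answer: I*sqrt(119054)/364 ≈ 0.94792*I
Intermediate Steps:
T = -3/56 ≈ -0.053571
sqrt(T + (-14/(-104) - 96/98)) = sqrt(-3/56 + (-14/(-104) - 96/98)) = sqrt(-3/56 + (-14*(-1/104) - 96*1/98)) = sqrt(-3/56 + (7/52 - 48/49)) = sqrt(-3/56 - 2153/2548) = sqrt(-4579/5096) = I*sqrt(119054)/364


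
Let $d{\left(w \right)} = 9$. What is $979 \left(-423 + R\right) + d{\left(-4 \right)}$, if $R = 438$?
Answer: $14694$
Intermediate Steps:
$979 \left(-423 + R\right) + d{\left(-4 \right)} = 979 \left(-423 + 438\right) + 9 = 979 \cdot 15 + 9 = 14685 + 9 = 14694$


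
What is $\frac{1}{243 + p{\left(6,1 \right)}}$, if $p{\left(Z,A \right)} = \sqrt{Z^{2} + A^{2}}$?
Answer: $\frac{243}{59012} - \frac{\sqrt{37}}{59012} \approx 0.0040147$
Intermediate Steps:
$p{\left(Z,A \right)} = \sqrt{A^{2} + Z^{2}}$
$\frac{1}{243 + p{\left(6,1 \right)}} = \frac{1}{243 + \sqrt{1^{2} + 6^{2}}} = \frac{1}{243 + \sqrt{1 + 36}} = \frac{1}{243 + \sqrt{37}}$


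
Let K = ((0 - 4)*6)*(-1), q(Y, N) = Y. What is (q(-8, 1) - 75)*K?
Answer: -1992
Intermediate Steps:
K = 24 (K = -4*6*(-1) = -24*(-1) = 24)
(q(-8, 1) - 75)*K = (-8 - 75)*24 = -83*24 = -1992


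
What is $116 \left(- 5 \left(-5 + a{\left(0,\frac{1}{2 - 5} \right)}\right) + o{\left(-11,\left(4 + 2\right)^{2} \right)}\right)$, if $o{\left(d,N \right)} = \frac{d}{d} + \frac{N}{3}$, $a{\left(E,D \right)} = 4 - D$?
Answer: $\frac{5684}{3} \approx 1894.7$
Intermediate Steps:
$o{\left(d,N \right)} = 1 + \frac{N}{3}$ ($o{\left(d,N \right)} = 1 + N \frac{1}{3} = 1 + \frac{N}{3}$)
$116 \left(- 5 \left(-5 + a{\left(0,\frac{1}{2 - 5} \right)}\right) + o{\left(-11,\left(4 + 2\right)^{2} \right)}\right) = 116 \left(- 5 \left(-5 + \left(4 - \frac{1}{2 - 5}\right)\right) + \left(1 + \frac{\left(4 + 2\right)^{2}}{3}\right)\right) = 116 \left(- 5 \left(-5 + \left(4 - \frac{1}{-3}\right)\right) + \left(1 + \frac{6^{2}}{3}\right)\right) = 116 \left(- 5 \left(-5 + \left(4 - - \frac{1}{3}\right)\right) + \left(1 + \frac{1}{3} \cdot 36\right)\right) = 116 \left(- 5 \left(-5 + \left(4 + \frac{1}{3}\right)\right) + \left(1 + 12\right)\right) = 116 \left(- 5 \left(-5 + \frac{13}{3}\right) + 13\right) = 116 \left(\left(-5\right) \left(- \frac{2}{3}\right) + 13\right) = 116 \left(\frac{10}{3} + 13\right) = 116 \cdot \frac{49}{3} = \frac{5684}{3}$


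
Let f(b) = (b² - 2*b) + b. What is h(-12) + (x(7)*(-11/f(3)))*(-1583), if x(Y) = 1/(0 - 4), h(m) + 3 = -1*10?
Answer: -17725/24 ≈ -738.54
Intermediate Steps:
h(m) = -13 (h(m) = -3 - 1*10 = -3 - 10 = -13)
x(Y) = -¼ (x(Y) = 1/(-4) = -¼)
f(b) = b² - b
h(-12) + (x(7)*(-11/f(3)))*(-1583) = -13 - (-11)/(4*(3*(-1 + 3)))*(-1583) = -13 - (-11)/(4*(3*2))*(-1583) = -13 - (-11)/(4*6)*(-1583) = -13 - ¼*(-11/6)*(-1583) = -13 + (11/24)*(-1583) = -13 - 17413/24 = -17725/24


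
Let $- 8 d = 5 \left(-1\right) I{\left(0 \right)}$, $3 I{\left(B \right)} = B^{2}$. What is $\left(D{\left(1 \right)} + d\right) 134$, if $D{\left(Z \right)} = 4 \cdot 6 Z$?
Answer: $3216$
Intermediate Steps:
$D{\left(Z \right)} = 24 Z$
$I{\left(B \right)} = \frac{B^{2}}{3}$
$d = 0$ ($d = - \frac{5 \left(-1\right) \frac{0^{2}}{3}}{8} = - \frac{\left(-5\right) \frac{1}{3} \cdot 0}{8} = - \frac{\left(-5\right) 0}{8} = \left(- \frac{1}{8}\right) 0 = 0$)
$\left(D{\left(1 \right)} + d\right) 134 = \left(24 \cdot 1 + 0\right) 134 = \left(24 + 0\right) 134 = 24 \cdot 134 = 3216$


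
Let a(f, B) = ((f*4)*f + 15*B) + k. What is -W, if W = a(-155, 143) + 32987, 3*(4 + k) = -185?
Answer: -393499/3 ≈ -1.3117e+5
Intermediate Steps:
k = -197/3 (k = -4 + (⅓)*(-185) = -4 - 185/3 = -197/3 ≈ -65.667)
a(f, B) = -197/3 + 4*f² + 15*B (a(f, B) = ((f*4)*f + 15*B) - 197/3 = ((4*f)*f + 15*B) - 197/3 = (4*f² + 15*B) - 197/3 = -197/3 + 4*f² + 15*B)
W = 393499/3 (W = (-197/3 + 4*(-155)² + 15*143) + 32987 = (-197/3 + 4*24025 + 2145) + 32987 = (-197/3 + 96100 + 2145) + 32987 = 294538/3 + 32987 = 393499/3 ≈ 1.3117e+5)
-W = -1*393499/3 = -393499/3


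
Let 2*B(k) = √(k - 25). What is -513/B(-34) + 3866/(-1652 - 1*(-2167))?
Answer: 3866/515 + 1026*I*√59/59 ≈ 7.5068 + 133.57*I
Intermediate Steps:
B(k) = √(-25 + k)/2 (B(k) = √(k - 25)/2 = √(-25 + k)/2)
-513/B(-34) + 3866/(-1652 - 1*(-2167)) = -513*2/√(-25 - 34) + 3866/(-1652 - 1*(-2167)) = -513*(-2*I*√59/59) + 3866/(-1652 + 2167) = -513*(-2*I*√59/59) + 3866/515 = -513*(-2*I*√59/59) + 3866*(1/515) = -(-1026)*I*√59/59 + 3866/515 = 1026*I*√59/59 + 3866/515 = 3866/515 + 1026*I*√59/59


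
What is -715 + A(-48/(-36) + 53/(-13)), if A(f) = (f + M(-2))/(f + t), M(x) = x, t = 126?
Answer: -3437190/4807 ≈ -715.04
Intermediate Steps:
A(f) = (-2 + f)/(126 + f) (A(f) = (f - 2)/(f + 126) = (-2 + f)/(126 + f))
-715 + A(-48/(-36) + 53/(-13)) = -715 + (-2 + (-48/(-36) + 53/(-13)))/(126 + (-48/(-36) + 53/(-13))) = -715 + (-2 + (-48*(-1/36) + 53*(-1/13)))/(126 + (-48*(-1/36) + 53*(-1/13))) = -715 + (-2 + (4/3 - 53/13))/(126 + (4/3 - 53/13)) = -715 + (-2 - 107/39)/(126 - 107/39) = -715 - 185/39/(4807/39) = -715 + (39/4807)*(-185/39) = -715 - 185/4807 = -3437190/4807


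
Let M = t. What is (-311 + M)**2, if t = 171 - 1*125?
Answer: 70225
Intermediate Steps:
t = 46 (t = 171 - 125 = 46)
M = 46
(-311 + M)**2 = (-311 + 46)**2 = (-265)**2 = 70225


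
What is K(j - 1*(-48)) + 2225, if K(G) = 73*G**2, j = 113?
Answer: 1894458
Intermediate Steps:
K(j - 1*(-48)) + 2225 = 73*(113 - 1*(-48))**2 + 2225 = 73*(113 + 48)**2 + 2225 = 73*161**2 + 2225 = 73*25921 + 2225 = 1892233 + 2225 = 1894458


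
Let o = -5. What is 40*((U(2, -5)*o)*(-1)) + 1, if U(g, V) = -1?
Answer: -199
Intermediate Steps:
40*((U(2, -5)*o)*(-1)) + 1 = 40*(-1*(-5)*(-1)) + 1 = 40*(5*(-1)) + 1 = 40*(-5) + 1 = -200 + 1 = -199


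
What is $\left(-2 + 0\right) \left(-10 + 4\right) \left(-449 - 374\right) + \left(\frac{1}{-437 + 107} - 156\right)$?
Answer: $- \frac{3310561}{330} \approx -10032.0$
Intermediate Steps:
$\left(-2 + 0\right) \left(-10 + 4\right) \left(-449 - 374\right) + \left(\frac{1}{-437 + 107} - 156\right) = \left(-2\right) \left(-6\right) \left(-823\right) - \left(156 - \frac{1}{-330}\right) = 12 \left(-823\right) - \frac{51481}{330} = -9876 - \frac{51481}{330} = - \frac{3310561}{330}$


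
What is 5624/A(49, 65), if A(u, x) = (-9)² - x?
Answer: 703/2 ≈ 351.50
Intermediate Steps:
A(u, x) = 81 - x
5624/A(49, 65) = 5624/(81 - 1*65) = 5624/(81 - 65) = 5624/16 = 5624*(1/16) = 703/2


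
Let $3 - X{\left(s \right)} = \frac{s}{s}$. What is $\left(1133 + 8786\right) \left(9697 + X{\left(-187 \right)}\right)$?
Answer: $96204381$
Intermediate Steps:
$X{\left(s \right)} = 2$ ($X{\left(s \right)} = 3 - \frac{s}{s} = 3 - 1 = 2$)
$\left(1133 + 8786\right) \left(9697 + X{\left(-187 \right)}\right) = \left(1133 + 8786\right) \left(9697 + 2\right) = 9919 \cdot 9699 = 96204381$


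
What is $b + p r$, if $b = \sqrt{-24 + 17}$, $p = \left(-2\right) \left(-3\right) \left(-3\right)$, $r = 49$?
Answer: $-882 + i \sqrt{7} \approx -882.0 + 2.6458 i$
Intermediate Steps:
$p = -18$ ($p = 6 \left(-3\right) = -18$)
$b = i \sqrt{7}$ ($b = \sqrt{-7} = i \sqrt{7} \approx 2.6458 i$)
$b + p r = i \sqrt{7} - 882 = -882 + i \sqrt{7}$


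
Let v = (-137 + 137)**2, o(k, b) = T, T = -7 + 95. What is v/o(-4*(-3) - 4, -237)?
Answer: 0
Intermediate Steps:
T = 88
o(k, b) = 88
v = 0 (v = 0**2 = 0)
v/o(-4*(-3) - 4, -237) = 0/88 = 0*(1/88) = 0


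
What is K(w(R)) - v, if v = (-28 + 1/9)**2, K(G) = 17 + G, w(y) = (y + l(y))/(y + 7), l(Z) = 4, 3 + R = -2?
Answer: -123329/162 ≈ -761.29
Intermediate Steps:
R = -5 (R = -3 - 2 = -5)
w(y) = (4 + y)/(7 + y) (w(y) = (y + 4)/(y + 7) = (4 + y)/(7 + y))
v = 63001/81 (v = (-28 + 1*(1/9))**2 = (-28 + 1/9)**2 = (-251/9)**2 = 63001/81 ≈ 777.79)
K(w(R)) - v = (17 + (4 - 5)/(7 - 5)) - 1*63001/81 = (17 - 1/2) - 63001/81 = 33/2 - 63001/81 = -123329/162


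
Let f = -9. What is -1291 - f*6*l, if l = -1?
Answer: -1345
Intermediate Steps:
-1291 - f*6*l = -1291 - (-9*6)*(-1) = -1291 - (-54)*(-1) = -1291 - 1*54 = -1291 - 54 = -1345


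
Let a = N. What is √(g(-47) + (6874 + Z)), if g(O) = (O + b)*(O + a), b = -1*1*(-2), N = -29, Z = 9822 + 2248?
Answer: 2*√5591 ≈ 149.55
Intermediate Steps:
Z = 12070
a = -29
b = 2 (b = -1*(-2) = 2)
g(O) = (-29 + O)*(2 + O) (g(O) = (O + 2)*(O - 29) = (2 + O)*(-29 + O) = (-29 + O)*(2 + O))
√(g(-47) + (6874 + Z)) = √((-58 + (-47)² - 27*(-47)) + (6874 + 12070)) = √((-58 + 2209 + 1269) + 18944) = √(3420 + 18944) = √22364 = 2*√5591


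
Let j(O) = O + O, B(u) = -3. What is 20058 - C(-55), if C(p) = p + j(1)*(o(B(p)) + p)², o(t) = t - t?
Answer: 14063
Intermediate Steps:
o(t) = 0
j(O) = 2*O
C(p) = p + 2*p² (C(p) = p + (2*1)*(0 + p)² = p + 2*p²)
20058 - C(-55) = 20058 - (-55)*(1 + 2*(-55)) = 20058 - (-55)*(1 - 110) = 20058 - (-55)*(-109) = 20058 - 1*5995 = 20058 - 5995 = 14063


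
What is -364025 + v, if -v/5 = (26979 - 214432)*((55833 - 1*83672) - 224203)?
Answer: -236230509155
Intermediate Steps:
v = -236230145130 (v = -5*(26979 - 214432)*((55833 - 1*83672) - 224203) = -(-937265)*((55833 - 83672) - 224203) = -(-937265)*(-27839 - 224203) = -(-937265)*(-252042) = -5*47246029026 = -236230145130)
-364025 + v = -364025 - 236230145130 = -236230509155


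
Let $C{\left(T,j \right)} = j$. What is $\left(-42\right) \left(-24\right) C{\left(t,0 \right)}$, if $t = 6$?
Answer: $0$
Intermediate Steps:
$\left(-42\right) \left(-24\right) C{\left(t,0 \right)} = \left(-42\right) \left(-24\right) 0 = 1008 \cdot 0 = 0$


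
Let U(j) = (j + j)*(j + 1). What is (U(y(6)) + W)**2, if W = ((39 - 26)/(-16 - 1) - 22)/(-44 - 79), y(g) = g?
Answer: 3442990329/485809 ≈ 7087.1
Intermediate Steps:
U(j) = 2*j*(1 + j) (U(j) = (2*j)*(1 + j) = 2*j*(1 + j))
W = 129/697 (W = (13/(-17) - 22)/(-123) = (13*(-1/17) - 22)*(-1/123) = (-13/17 - 22)*(-1/123) = -387/17*(-1/123) = 129/697 ≈ 0.18508)
(U(y(6)) + W)**2 = (2*6*(1 + 6) + 129/697)**2 = (2*6*7 + 129/697)**2 = (84 + 129/697)**2 = (58677/697)**2 = 3442990329/485809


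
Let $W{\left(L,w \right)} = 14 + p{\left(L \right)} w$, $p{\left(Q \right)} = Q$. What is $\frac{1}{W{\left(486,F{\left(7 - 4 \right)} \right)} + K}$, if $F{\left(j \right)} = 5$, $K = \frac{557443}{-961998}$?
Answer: $\frac{961998}{2350565669} \approx 0.00040926$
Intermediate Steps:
$K = - \frac{557443}{961998}$ ($K = 557443 \left(- \frac{1}{961998}\right) = - \frac{557443}{961998} \approx -0.57946$)
$W{\left(L,w \right)} = 14 + L w$
$\frac{1}{W{\left(486,F{\left(7 - 4 \right)} \right)} + K} = \frac{1}{\left(14 + 486 \cdot 5\right) - \frac{557443}{961998}} = \frac{1}{\left(14 + 2430\right) - \frac{557443}{961998}} = \frac{1}{2444 - \frac{557443}{961998}} = \frac{1}{\frac{2350565669}{961998}} = \frac{961998}{2350565669}$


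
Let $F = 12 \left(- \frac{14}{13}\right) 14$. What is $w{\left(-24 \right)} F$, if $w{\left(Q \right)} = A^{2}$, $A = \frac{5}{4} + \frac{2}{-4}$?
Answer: $- \frac{1323}{13} \approx -101.77$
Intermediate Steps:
$F = - \frac{2352}{13}$ ($F = 12 \left(\left(-14\right) \frac{1}{13}\right) 14 = 12 \left(- \frac{14}{13}\right) 14 = \left(- \frac{168}{13}\right) 14 = - \frac{2352}{13} \approx -180.92$)
$A = \frac{3}{4}$ ($A = 5 \cdot \frac{1}{4} + 2 \left(- \frac{1}{4}\right) = \frac{5}{4} - \frac{1}{2} = \frac{3}{4} \approx 0.75$)
$w{\left(Q \right)} = \frac{9}{16}$ ($w{\left(Q \right)} = \left(\frac{3}{4}\right)^{2} = \frac{9}{16}$)
$w{\left(-24 \right)} F = \frac{9}{16} \left(- \frac{2352}{13}\right) = - \frac{1323}{13}$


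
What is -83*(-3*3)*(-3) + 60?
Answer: -2181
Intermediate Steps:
-83*(-3*3)*(-3) + 60 = -(-747)*(-3) + 60 = -83*27 + 60 = -2241 + 60 = -2181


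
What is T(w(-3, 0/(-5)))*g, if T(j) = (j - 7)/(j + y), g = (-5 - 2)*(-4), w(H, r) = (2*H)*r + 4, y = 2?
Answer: -14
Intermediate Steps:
w(H, r) = 4 + 2*H*r (w(H, r) = 2*H*r + 4 = 4 + 2*H*r)
g = 28 (g = -7*(-4) = 28)
T(j) = (-7 + j)/(2 + j) (T(j) = (j - 7)/(j + 2) = (-7 + j)/(2 + j))
T(w(-3, 0/(-5)))*g = ((-7 + (4 + 2*(-3)*(0/(-5))))/(2 + (4 + 2*(-3)*(0/(-5)))))*28 = ((-7 + (4 + 2*(-3)*(0*(-⅕))))/(2 + (4 + 2*(-3)*(0*(-⅕)))))*28 = ((-7 + (4 + 2*(-3)*0))/(2 + (4 + 2*(-3)*0)))*28 = ((-7 + (4 + 0))/(2 + (4 + 0)))*28 = ((-7 + 4)/(2 + 4))*28 = (-3/6)*28 = ((⅙)*(-3))*28 = -½*28 = -14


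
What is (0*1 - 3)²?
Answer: 9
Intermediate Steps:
(0*1 - 3)² = (0 - 3)² = (-3)² = 9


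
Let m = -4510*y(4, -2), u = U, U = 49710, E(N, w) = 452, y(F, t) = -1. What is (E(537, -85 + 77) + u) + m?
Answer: 54672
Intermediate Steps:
u = 49710
m = 4510 (m = -4510*(-1) = 4510)
(E(537, -85 + 77) + u) + m = (452 + 49710) + 4510 = 50162 + 4510 = 54672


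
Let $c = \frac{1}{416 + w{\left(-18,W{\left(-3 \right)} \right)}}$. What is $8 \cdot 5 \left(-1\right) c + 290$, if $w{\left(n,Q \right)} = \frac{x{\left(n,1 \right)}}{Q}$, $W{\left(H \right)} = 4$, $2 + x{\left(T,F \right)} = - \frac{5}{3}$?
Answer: $\frac{1444010}{4981} \approx 289.9$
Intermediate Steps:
$x{\left(T,F \right)} = - \frac{11}{3}$ ($x{\left(T,F \right)} = -2 - \frac{5}{3} = - \frac{11}{3}$)
$w{\left(n,Q \right)} = - \frac{11}{3 Q}$
$c = \frac{12}{4981}$ ($c = \frac{1}{416 - \frac{11}{3 \cdot 4}} = \frac{1}{416 - \frac{11}{12}} = \frac{1}{\frac{4981}{12}} = \frac{12}{4981} \approx 0.0024092$)
$8 \cdot 5 \left(-1\right) c + 290 = 8 \cdot 5 \left(-1\right) \frac{12}{4981} + 290 = 40 \left(-1\right) \frac{12}{4981} + 290 = \left(-40\right) \frac{12}{4981} + 290 = - \frac{480}{4981} + 290 = \frac{1444010}{4981}$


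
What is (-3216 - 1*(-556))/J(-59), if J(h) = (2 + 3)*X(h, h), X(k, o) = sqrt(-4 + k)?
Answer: 76*I*sqrt(7)/3 ≈ 67.026*I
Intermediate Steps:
J(h) = 5*sqrt(-4 + h) (J(h) = (2 + 3)*sqrt(-4 + h) = 5*sqrt(-4 + h))
(-3216 - 1*(-556))/J(-59) = (-3216 - 1*(-556))/((5*sqrt(-4 - 59))) = (-3216 + 556)/((5*sqrt(-63))) = -2660*(-I*sqrt(7)/105) = -(-76)*I*sqrt(7)/3 = 76*I*sqrt(7)/3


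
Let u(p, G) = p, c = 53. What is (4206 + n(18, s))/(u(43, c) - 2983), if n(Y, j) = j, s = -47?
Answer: -4159/2940 ≈ -1.4146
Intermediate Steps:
(4206 + n(18, s))/(u(43, c) - 2983) = (4206 - 47)/(43 - 2983) = 4159/(-2940) = 4159*(-1/2940) = -4159/2940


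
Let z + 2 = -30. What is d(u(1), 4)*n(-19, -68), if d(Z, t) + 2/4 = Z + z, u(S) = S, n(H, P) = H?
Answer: 1197/2 ≈ 598.50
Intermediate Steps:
z = -32 (z = -2 - 30 = -32)
d(Z, t) = -65/2 + Z (d(Z, t) = -½ + (Z - 32) = -½ + (-32 + Z) = -65/2 + Z)
d(u(1), 4)*n(-19, -68) = (-65/2 + 1)*(-19) = -63/2*(-19) = 1197/2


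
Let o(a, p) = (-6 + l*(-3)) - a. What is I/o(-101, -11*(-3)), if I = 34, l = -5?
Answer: 17/55 ≈ 0.30909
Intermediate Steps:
o(a, p) = 9 - a (o(a, p) = (-6 - 5*(-3)) - a = (-6 + 15) - a = 9 - a)
I/o(-101, -11*(-3)) = 34/(9 - 1*(-101)) = 34/(9 + 101) = 34/110 = (1/110)*34 = 17/55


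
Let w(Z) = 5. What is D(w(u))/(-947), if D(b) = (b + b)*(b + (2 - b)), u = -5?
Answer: -20/947 ≈ -0.021119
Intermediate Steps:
D(b) = 4*b (D(b) = (2*b)*2 = 4*b)
D(w(u))/(-947) = (4*5)/(-947) = 20*(-1/947) = -20/947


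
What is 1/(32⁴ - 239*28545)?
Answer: -1/5773679 ≈ -1.7320e-7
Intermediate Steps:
1/(32⁴ - 239*28545) = 1/(1048576 - 6822255) = 1/(-5773679) = -1/5773679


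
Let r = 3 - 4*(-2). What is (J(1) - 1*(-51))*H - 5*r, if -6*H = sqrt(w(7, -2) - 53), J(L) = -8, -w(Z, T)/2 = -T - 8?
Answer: -55 - 43*I*sqrt(41)/6 ≈ -55.0 - 45.889*I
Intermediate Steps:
w(Z, T) = 16 + 2*T (w(Z, T) = -2*(-T - 8) = -2*(-8 - T) = 16 + 2*T)
r = 11 (r = 3 + 8 = 11)
H = -I*sqrt(41)/6 (H = -sqrt((16 + 2*(-2)) - 53)/6 = -sqrt((16 - 4) - 53)/6 = -sqrt(12 - 53)/6 = -I*sqrt(41)/6 ≈ -1.0672*I)
(J(1) - 1*(-51))*H - 5*r = (-8 - 1*(-51))*(-I*sqrt(41)/6) - 5*11 = (-8 + 51)*(-I*sqrt(41)/6) - 55 = 43*(-I*sqrt(41)/6) - 55 = -43*I*sqrt(41)/6 - 55 = -55 - 43*I*sqrt(41)/6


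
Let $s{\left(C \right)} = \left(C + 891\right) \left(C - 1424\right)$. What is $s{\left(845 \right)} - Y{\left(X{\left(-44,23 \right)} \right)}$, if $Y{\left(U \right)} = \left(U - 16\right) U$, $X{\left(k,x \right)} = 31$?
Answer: $-1005609$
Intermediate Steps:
$Y{\left(U \right)} = U \left(-16 + U\right)$ ($Y{\left(U \right)} = \left(-16 + U\right) U = U \left(-16 + U\right)$)
$s{\left(C \right)} = \left(-1424 + C\right) \left(891 + C\right)$ ($s{\left(C \right)} = \left(891 + C\right) \left(-1424 + C\right) = \left(-1424 + C\right) \left(891 + C\right)$)
$s{\left(845 \right)} - Y{\left(X{\left(-44,23 \right)} \right)} = \left(-1268784 + 845^{2} - 450385\right) - 31 \left(-16 + 31\right) = \left(-1268784 + 714025 - 450385\right) - 31 \cdot 15 = -1005144 - 465 = -1005609$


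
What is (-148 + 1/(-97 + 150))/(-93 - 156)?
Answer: 7843/13197 ≈ 0.59430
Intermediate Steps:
(-148 + 1/(-97 + 150))/(-93 - 156) = (-148 + 1/53)/(-249) = -(-148 + 1/53)/249 = -1/249*(-7843/53) = 7843/13197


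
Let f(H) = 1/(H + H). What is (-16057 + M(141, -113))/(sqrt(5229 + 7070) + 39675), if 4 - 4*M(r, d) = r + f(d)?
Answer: -577131951075/1422980366704 + 101825423*sqrt(251)/1422980366704 ≈ -0.40445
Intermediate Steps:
f(H) = 1/(2*H)
M(r, d) = 1 - r/4 - 1/(8*d) (M(r, d) = 1 - (r + 1/(2*d))/4 = 1 + (-r/4 - 1/(8*d)) = 1 - r/4 - 1/(8*d))
(-16057 + M(141, -113))/(sqrt(5229 + 7070) + 39675) = (-16057 + (1 - 1/4*141 - 1/8/(-113)))/(sqrt(5229 + 7070) + 39675) = (-16057 + (1 - 141/4 - 1/8*(-1/113)))/(sqrt(12299) + 39675) = (-16057 + (1 - 141/4 + 1/904))/(7*sqrt(251) + 39675) = (-16057 - 30961/904)/(39675 + 7*sqrt(251)) = -14546489/(904*(39675 + 7*sqrt(251)))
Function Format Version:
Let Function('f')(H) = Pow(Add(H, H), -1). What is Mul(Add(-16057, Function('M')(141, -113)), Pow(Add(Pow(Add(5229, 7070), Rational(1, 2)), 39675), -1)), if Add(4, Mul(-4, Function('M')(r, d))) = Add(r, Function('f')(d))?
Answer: Add(Rational(-577131951075, 1422980366704), Mul(Rational(101825423, 1422980366704), Pow(251, Rational(1, 2)))) ≈ -0.40445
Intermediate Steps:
Function('f')(H) = Mul(Rational(1, 2), Pow(H, -1)) (Function('f')(H) = Pow(Mul(2, H), -1) = Mul(Rational(1, 2), Pow(H, -1)))
Function('M')(r, d) = Add(1, Mul(Rational(-1, 4), r), Mul(Rational(-1, 8), Pow(d, -1))) (Function('M')(r, d) = Add(1, Mul(Rational(-1, 4), Add(r, Mul(Rational(1, 2), Pow(d, -1))))) = Add(1, Add(Mul(Rational(-1, 4), r), Mul(Rational(-1, 8), Pow(d, -1)))) = Add(1, Mul(Rational(-1, 4), r), Mul(Rational(-1, 8), Pow(d, -1))))
Mul(Add(-16057, Function('M')(141, -113)), Pow(Add(Pow(Add(5229, 7070), Rational(1, 2)), 39675), -1)) = Mul(Add(-16057, Add(1, Mul(Rational(-1, 4), 141), Mul(Rational(-1, 8), Pow(-113, -1)))), Pow(Add(Pow(Add(5229, 7070), Rational(1, 2)), 39675), -1)) = Mul(Add(-16057, Add(1, Rational(-141, 4), Mul(Rational(-1, 8), Rational(-1, 113)))), Pow(Add(Pow(12299, Rational(1, 2)), 39675), -1)) = Mul(Add(-16057, Add(1, Rational(-141, 4), Rational(1, 904))), Pow(Add(Mul(7, Pow(251, Rational(1, 2))), 39675), -1)) = Mul(Add(-16057, Rational(-30961, 904)), Pow(Add(39675, Mul(7, Pow(251, Rational(1, 2)))), -1)) = Mul(Rational(-14546489, 904), Pow(Add(39675, Mul(7, Pow(251, Rational(1, 2)))), -1))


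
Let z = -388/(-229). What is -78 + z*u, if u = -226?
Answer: -105550/229 ≈ -460.92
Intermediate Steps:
z = 388/229 (z = -388*(-1/229) = 388/229 ≈ 1.6943)
-78 + z*u = -78 + (388/229)*(-226) = -78 - 87688/229 = -105550/229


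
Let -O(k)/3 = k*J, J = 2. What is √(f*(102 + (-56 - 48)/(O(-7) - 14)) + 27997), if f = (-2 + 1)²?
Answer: √1376669/7 ≈ 167.62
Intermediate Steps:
O(k) = -6*k (O(k) = -3*k*2 = -6*k)
f = 1 (f = (-1)² = 1)
√(f*(102 + (-56 - 48)/(O(-7) - 14)) + 27997) = √(1*(102 + (-56 - 48)/(-6*(-7) - 14)) + 27997) = √(1*(102 - 104/(42 - 14)) + 27997) = √(1*(102 - 104/28) + 27997) = √(1*(102 - 104*1/28) + 27997) = √(1*(102 - 26/7) + 27997) = √(1*(688/7) + 27997) = √(688/7 + 27997) = √(196667/7) = √1376669/7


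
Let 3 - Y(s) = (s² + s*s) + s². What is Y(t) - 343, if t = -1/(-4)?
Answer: -5443/16 ≈ -340.19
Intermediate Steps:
t = ¼ (t = -1*(-¼) = ¼ ≈ 0.25000)
Y(s) = 3 - 3*s² (Y(s) = 3 - ((s² + s*s) + s²) = 3 - ((s² + s²) + s²) = 3 - (2*s² + s²) = 3 - 3*s²)
Y(t) - 343 = (3 - 3*(¼)²) - 343 = (3 - 3*1/16) - 343 = (3 - 3/16) - 343 = 45/16 - 343 = -5443/16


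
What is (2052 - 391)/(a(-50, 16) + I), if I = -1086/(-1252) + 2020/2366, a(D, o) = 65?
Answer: 1230066838/49410899 ≈ 24.895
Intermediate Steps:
I = 1274629/740558 (I = -1086*(-1/1252) + 2020*(1/2366) = 543/626 + 1010/1183 = 1274629/740558 ≈ 1.7212)
(2052 - 391)/(a(-50, 16) + I) = (2052 - 391)/(65 + 1274629/740558) = 1661/(49410899/740558) = 1661*(740558/49410899) = 1230066838/49410899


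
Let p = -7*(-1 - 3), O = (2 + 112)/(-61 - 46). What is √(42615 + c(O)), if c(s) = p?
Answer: √42643 ≈ 206.50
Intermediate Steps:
O = -114/107 (O = 114/(-107) = 114*(-1/107) = -114/107 ≈ -1.0654)
p = 28 (p = -7*(-4) = 28)
c(s) = 28
√(42615 + c(O)) = √(42615 + 28) = √42643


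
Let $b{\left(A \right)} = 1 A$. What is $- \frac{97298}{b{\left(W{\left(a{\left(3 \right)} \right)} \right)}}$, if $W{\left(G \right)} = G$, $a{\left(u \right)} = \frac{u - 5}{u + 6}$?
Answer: $437841$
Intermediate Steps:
$a{\left(u \right)} = \frac{-5 + u}{6 + u}$
$b{\left(A \right)} = A$
$- \frac{97298}{b{\left(W{\left(a{\left(3 \right)} \right)} \right)}} = - \frac{97298}{\frac{1}{6 + 3} \left(-5 + 3\right)} = - \frac{97298}{\frac{1}{9} \left(-2\right)} = - \frac{97298}{- \frac{2}{9}} = \left(-97298\right) \left(- \frac{9}{2}\right) = 437841$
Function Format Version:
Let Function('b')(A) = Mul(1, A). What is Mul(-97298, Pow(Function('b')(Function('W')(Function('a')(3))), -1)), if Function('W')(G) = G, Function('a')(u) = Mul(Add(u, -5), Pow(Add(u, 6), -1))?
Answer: 437841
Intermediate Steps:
Function('a')(u) = Mul(Pow(Add(6, u), -1), Add(-5, u)) (Function('a')(u) = Mul(Add(-5, u), Pow(Add(6, u), -1)) = Mul(Pow(Add(6, u), -1), Add(-5, u)))
Function('b')(A) = A
Mul(-97298, Pow(Function('b')(Function('W')(Function('a')(3))), -1)) = Mul(-97298, Pow(Mul(Pow(Add(6, 3), -1), Add(-5, 3)), -1)) = Mul(-97298, Pow(Mul(Pow(9, -1), -2), -1)) = Mul(-97298, Pow(Mul(Rational(1, 9), -2), -1)) = Mul(-97298, Pow(Rational(-2, 9), -1)) = Mul(-97298, Rational(-9, 2)) = 437841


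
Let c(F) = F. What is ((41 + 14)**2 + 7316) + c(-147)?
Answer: 10194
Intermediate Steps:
((41 + 14)**2 + 7316) + c(-147) = ((41 + 14)**2 + 7316) - 147 = (55**2 + 7316) - 147 = (3025 + 7316) - 147 = 10341 - 147 = 10194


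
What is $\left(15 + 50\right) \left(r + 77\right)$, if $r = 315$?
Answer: $25480$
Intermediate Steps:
$\left(15 + 50\right) \left(r + 77\right) = \left(15 + 50\right) \left(315 + 77\right) = 65 \cdot 392 = 25480$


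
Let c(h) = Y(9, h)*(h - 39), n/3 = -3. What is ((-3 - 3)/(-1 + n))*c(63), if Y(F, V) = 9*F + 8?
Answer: 6408/5 ≈ 1281.6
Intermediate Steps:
Y(F, V) = 8 + 9*F
n = -9 (n = 3*(-3) = -9)
c(h) = -3471 + 89*h (c(h) = (8 + 9*9)*(h - 39) = (8 + 81)*(-39 + h) = 89*(-39 + h) = -3471 + 89*h)
((-3 - 3)/(-1 + n))*c(63) = ((-3 - 3)/(-1 - 9))*(-3471 + 89*63) = (-6/(-10))*(-3471 + 5607) = -6*(-⅒)*2136 = (⅗)*2136 = 6408/5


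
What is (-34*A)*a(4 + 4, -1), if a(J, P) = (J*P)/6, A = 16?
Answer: 2176/3 ≈ 725.33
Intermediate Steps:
a(J, P) = J*P/6 (a(J, P) = (J*P)*(⅙) = J*P/6)
(-34*A)*a(4 + 4, -1) = (-34*16)*((⅙)*(4 + 4)*(-1)) = -272*8*(-1)/3 = -544*(-4/3) = 2176/3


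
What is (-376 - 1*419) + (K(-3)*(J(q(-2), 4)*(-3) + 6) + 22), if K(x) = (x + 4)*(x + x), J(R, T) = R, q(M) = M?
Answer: -845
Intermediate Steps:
K(x) = 2*x*(4 + x) (K(x) = (4 + x)*(2*x) = 2*x*(4 + x))
(-376 - 1*419) + (K(-3)*(J(q(-2), 4)*(-3) + 6) + 22) = (-376 - 1*419) + ((2*(-3)*(4 - 3))*(-2*(-3) + 6) + 22) = (-376 - 419) + ((2*(-3)*1)*(6 + 6) + 22) = -795 + (-6*12 + 22) = -795 + (-72 + 22) = -795 - 50 = -845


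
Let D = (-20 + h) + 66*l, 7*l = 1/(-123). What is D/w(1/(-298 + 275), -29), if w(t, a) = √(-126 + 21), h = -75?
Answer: 27287*I*√105/30135 ≈ 9.2785*I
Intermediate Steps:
l = -1/861 (l = (⅐)/(-123) = (⅐)*(-1/123) = -1/861 ≈ -0.0011614)
w(t, a) = I*√105 (w(t, a) = √(-105) = I*√105)
D = -27287/287 (D = (-20 - 75) + 66*(-1/861) = -95 - 22/287 = -27287/287 ≈ -95.077)
D/w(1/(-298 + 275), -29) = -27287*(-I*√105/105)/287 = -(-27287)*I*√105/30135 = 27287*I*√105/30135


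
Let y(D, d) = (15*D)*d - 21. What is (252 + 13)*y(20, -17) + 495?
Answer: -1356570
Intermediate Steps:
y(D, d) = -21 + 15*D*d (y(D, d) = 15*D*d - 21 = -21 + 15*D*d)
(252 + 13)*y(20, -17) + 495 = (252 + 13)*(-21 + 15*20*(-17)) + 495 = 265*(-21 - 5100) + 495 = 265*(-5121) + 495 = -1357065 + 495 = -1356570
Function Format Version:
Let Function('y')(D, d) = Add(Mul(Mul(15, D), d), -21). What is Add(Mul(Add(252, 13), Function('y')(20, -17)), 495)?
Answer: -1356570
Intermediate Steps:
Function('y')(D, d) = Add(-21, Mul(15, D, d)) (Function('y')(D, d) = Add(Mul(15, D, d), -21) = Add(-21, Mul(15, D, d)))
Add(Mul(Add(252, 13), Function('y')(20, -17)), 495) = Add(Mul(Add(252, 13), Add(-21, Mul(15, 20, -17))), 495) = Add(Mul(265, Add(-21, -5100)), 495) = Add(Mul(265, -5121), 495) = Add(-1357065, 495) = -1356570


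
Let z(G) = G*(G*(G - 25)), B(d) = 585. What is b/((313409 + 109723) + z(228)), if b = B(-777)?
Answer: 195/3658628 ≈ 5.3299e-5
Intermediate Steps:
z(G) = G**2*(-25 + G) (z(G) = G*(G*(-25 + G)) = G**2*(-25 + G))
b = 585
b/((313409 + 109723) + z(228)) = 585/((313409 + 109723) + 228**2*(-25 + 228)) = 585/(423132 + 51984*203) = 585/(423132 + 10552752) = 585/10975884 = 585*(1/10975884) = 195/3658628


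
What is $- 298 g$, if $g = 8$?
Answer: $-2384$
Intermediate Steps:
$- 298 g = \left(-298\right) 8 = -2384$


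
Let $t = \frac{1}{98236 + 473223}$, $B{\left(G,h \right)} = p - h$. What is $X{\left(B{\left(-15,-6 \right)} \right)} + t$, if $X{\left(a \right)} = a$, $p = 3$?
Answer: $\frac{5143132}{571459} \approx 9.0$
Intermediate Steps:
$B{\left(G,h \right)} = 3 - h$
$t = \frac{1}{571459} \approx 1.7499 \cdot 10^{-6}$
$X{\left(B{\left(-15,-6 \right)} \right)} + t = \left(3 - -6\right) + \frac{1}{571459} = \left(3 + 6\right) + \frac{1}{571459} = 9 + \frac{1}{571459} = \frac{5143132}{571459}$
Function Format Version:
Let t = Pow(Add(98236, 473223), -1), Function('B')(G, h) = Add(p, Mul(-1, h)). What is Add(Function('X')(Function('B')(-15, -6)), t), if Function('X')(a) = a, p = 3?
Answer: Rational(5143132, 571459) ≈ 9.0000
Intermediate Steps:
Function('B')(G, h) = Add(3, Mul(-1, h))
t = Rational(1, 571459) (t = Pow(571459, -1) = Rational(1, 571459) ≈ 1.7499e-6)
Add(Function('X')(Function('B')(-15, -6)), t) = Add(Add(3, Mul(-1, -6)), Rational(1, 571459)) = Add(Add(3, 6), Rational(1, 571459)) = Add(9, Rational(1, 571459)) = Rational(5143132, 571459)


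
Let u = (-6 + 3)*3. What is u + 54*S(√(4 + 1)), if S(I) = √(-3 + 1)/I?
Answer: -9 + 54*I*√10/5 ≈ -9.0 + 34.153*I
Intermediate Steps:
u = -9 (u = -3*3 = -9)
S(I) = I*√2/I (S(I) = √(-2)/I = (I*√2)/I = I*√2/I)
u + 54*S(√(4 + 1)) = -9 + 54*(I*√2/(√(4 + 1))) = -9 + 54*(I*√2/(√5)) = -9 + 54*(I*√2*(√5/5)) = -9 + 54*(I*√10/5) = -9 + 54*I*√10/5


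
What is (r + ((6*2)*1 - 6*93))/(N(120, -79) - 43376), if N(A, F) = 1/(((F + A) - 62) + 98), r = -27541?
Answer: 2162699/3339951 ≈ 0.64752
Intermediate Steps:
N(A, F) = 1/(36 + A + F) (N(A, F) = 1/(((A + F) - 62) + 98) = 1/((-62 + A + F) + 98) = 1/(36 + A + F))
(r + ((6*2)*1 - 6*93))/(N(120, -79) - 43376) = (-27541 + ((6*2)*1 - 6*93))/(1/(36 + 120 - 79) - 43376) = (-27541 + (12*1 - 558))/(1/77 - 43376) = (-27541 + (12 - 558))/(1/77 - 43376) = (-27541 - 546)/(-3339951/77) = -28087*(-77/3339951) = 2162699/3339951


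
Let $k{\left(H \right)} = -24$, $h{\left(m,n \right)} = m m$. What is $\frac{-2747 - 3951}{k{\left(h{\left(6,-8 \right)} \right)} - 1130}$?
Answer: $\frac{3349}{577} \approx 5.8042$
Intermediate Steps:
$h{\left(m,n \right)} = m^{2}$
$\frac{-2747 - 3951}{k{\left(h{\left(6,-8 \right)} \right)} - 1130} = \frac{-2747 - 3951}{-24 - 1130} = - \frac{6698}{-1154} = \left(-6698\right) \left(- \frac{1}{1154}\right) = \frac{3349}{577}$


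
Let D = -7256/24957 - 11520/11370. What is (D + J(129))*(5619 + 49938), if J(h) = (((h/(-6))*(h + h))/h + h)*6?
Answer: 30052369217828/1050967 ≈ 2.8595e+7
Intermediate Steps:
J(h) = 4*h (J(h) = (((h*(-1/6))*(2*h))/h + h)*6 = (((-h/6)*(2*h))/h + h)*6 = ((-h**2/3)/h + h)*6 = (-h/3 + h)*6 = (2*h/3)*6 = 4*h)
D = -12333512/9458703 (D = -7256*1/24957 - 11520*1/11370 = -7256/24957 - 384/379 = -12333512/9458703 ≈ -1.3039)
(D + J(129))*(5619 + 49938) = (-12333512/9458703 + 4*129)*(5619 + 49938) = (-12333512/9458703 + 516)*55557 = (4868357236/9458703)*55557 = 30052369217828/1050967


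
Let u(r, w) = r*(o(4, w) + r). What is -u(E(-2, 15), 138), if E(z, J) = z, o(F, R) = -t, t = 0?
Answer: -4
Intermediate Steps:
o(F, R) = 0 (o(F, R) = -1*0 = 0)
u(r, w) = r**2 (u(r, w) = r*(0 + r) = r*r = r**2)
-u(E(-2, 15), 138) = -1*(-2)**2 = -1*4 = -4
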